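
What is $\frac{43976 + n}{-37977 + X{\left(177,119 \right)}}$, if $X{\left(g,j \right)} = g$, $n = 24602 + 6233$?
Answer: $- \frac{24937}{12600} \approx -1.9791$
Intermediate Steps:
$n = 30835$
$\frac{43976 + n}{-37977 + X{\left(177,119 \right)}} = \frac{43976 + 30835}{-37977 + 177} = \frac{74811}{-37800} = 74811 \left(- \frac{1}{37800}\right) = - \frac{24937}{12600}$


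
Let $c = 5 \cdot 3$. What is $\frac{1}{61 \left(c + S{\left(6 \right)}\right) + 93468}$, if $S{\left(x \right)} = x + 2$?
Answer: $\frac{1}{94871} \approx 1.0541 \cdot 10^{-5}$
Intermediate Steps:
$S{\left(x \right)} = 2 + x$
$c = 15$
$\frac{1}{61 \left(c + S{\left(6 \right)}\right) + 93468} = \frac{1}{61 \left(15 + \left(2 + 6\right)\right) + 93468} = \frac{1}{61 \left(15 + 8\right) + 93468} = \frac{1}{61 \cdot 23 + 93468} = \frac{1}{1403 + 93468} = \frac{1}{94871}$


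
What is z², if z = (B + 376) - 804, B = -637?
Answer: 1134225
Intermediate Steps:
z = -1065 (z = (-637 + 376) - 804 = -261 - 804 = -1065)
z² = (-1065)² = 1134225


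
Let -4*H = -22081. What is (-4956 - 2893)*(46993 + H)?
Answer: -1648705997/4 ≈ -4.1218e+8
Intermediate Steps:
H = 22081/4 (H = -¼*(-22081) = 22081/4 ≈ 5520.3)
(-4956 - 2893)*(46993 + H) = (-4956 - 2893)*(46993 + 22081/4) = -7849*210053/4 = -1648705997/4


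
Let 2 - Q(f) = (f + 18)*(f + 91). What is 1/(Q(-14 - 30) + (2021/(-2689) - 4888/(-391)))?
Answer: 1051399/1299265997 ≈ 0.00080923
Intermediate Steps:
Q(f) = 2 - (18 + f)*(91 + f) (Q(f) = 2 - (f + 18)*(f + 91) = 2 - (18 + f)*(91 + f))
1/(Q(-14 - 30) + (2021/(-2689) - 4888/(-391))) = 1/((-1636 - (-14 - 30)² - 109*(-14 - 30)) + (2021/(-2689) - 4888/(-391))) = 1/((-1636 - 1*(-44)² - 109*(-44)) + (2021*(-1/2689) - 4888*(-1/391))) = 1/((-1636 - 1*1936 + 4796) + (-2021/2689 + 4888/391)) = 1/((-1636 - 1936 + 4796) + 12353621/1051399) = 1/(1224 + 12353621/1051399) = 1/(1299265997/1051399) = 1051399/1299265997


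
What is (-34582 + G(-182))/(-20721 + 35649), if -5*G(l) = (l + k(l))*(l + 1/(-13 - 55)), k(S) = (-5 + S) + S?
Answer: -18577607/5075520 ≈ -3.6602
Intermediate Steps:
k(S) = -5 + 2*S
G(l) = -(-5 + 3*l)*(-1/68 + l)/5 (G(l) = -(l + (-5 + 2*l))*(l + 1/(-13 - 55))/5 = -(-5 + 3*l)*(l + 1/(-68))/5 = -(-5 + 3*l)*(l - 1/68)/5 = -(-5 + 3*l)*(-1/68 + l)/5)
(-34582 + G(-182))/(-20721 + 35649) = (-34582 + (-1/68 - ⅗*(-182)² + (343/340)*(-182)))/(-20721 + 35649) = (-34582 + (-1/68 - ⅗*33124 - 31213/170))/14928 = (-34582 + (-1/68 - 99372/5 - 31213/170))*(1/14928) = (-34582 - 6819727/340)*(1/14928) = -18577607/340*1/14928 = -18577607/5075520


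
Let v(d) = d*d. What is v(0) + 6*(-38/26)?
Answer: -114/13 ≈ -8.7692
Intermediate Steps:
v(d) = d²
v(0) + 6*(-38/26) = 0² + 6*(-38/26) = 0 + 6*(-38*1/26) = 0 + 6*(-19/13) = 0 - 114/13 = -114/13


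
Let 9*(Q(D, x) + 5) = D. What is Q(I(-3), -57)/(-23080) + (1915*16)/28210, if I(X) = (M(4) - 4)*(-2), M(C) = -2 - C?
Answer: 127304921/117195624 ≈ 1.0863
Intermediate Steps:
I(X) = 20 (I(X) = ((-2 - 1*4) - 4)*(-2) = ((-2 - 4) - 4)*(-2) = (-6 - 4)*(-2) = -10*(-2) = 20)
Q(D, x) = -5 + D/9
Q(I(-3), -57)/(-23080) + (1915*16)/28210 = (-5 + (⅑)*20)/(-23080) + (1915*16)/28210 = (-5 + 20/9)*(-1/23080) + 30640*(1/28210) = -25/9*(-1/23080) + 3064/2821 = 5/41544 + 3064/2821 = 127304921/117195624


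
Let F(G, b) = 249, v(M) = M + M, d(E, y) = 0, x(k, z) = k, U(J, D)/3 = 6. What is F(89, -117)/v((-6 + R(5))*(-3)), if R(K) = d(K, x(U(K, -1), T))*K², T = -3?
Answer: 83/12 ≈ 6.9167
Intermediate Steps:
U(J, D) = 18 (U(J, D) = 3*6 = 18)
R(K) = 0 (R(K) = 0*K² = 0)
v(M) = 2*M
F(89, -117)/v((-6 + R(5))*(-3)) = 249/((2*((-6 + 0)*(-3)))) = 249/((2*(-6*(-3)))) = 249/((2*18)) = 249/36 = 249*(1/36) = 83/12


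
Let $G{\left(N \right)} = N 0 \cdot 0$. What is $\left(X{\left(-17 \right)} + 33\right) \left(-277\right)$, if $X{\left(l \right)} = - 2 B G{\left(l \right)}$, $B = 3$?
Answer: $-9141$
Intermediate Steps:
$G{\left(N \right)} = 0$ ($G{\left(N \right)} = 0 \cdot 0 = 0$)
$X{\left(l \right)} = 0$ ($X{\left(l \right)} = \left(-2\right) 3 \cdot 0 = \left(-6\right) 0 = 0$)
$\left(X{\left(-17 \right)} + 33\right) \left(-277\right) = \left(0 + 33\right) \left(-277\right) = 33 \left(-277\right) = -9141$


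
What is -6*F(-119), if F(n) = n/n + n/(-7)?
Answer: -108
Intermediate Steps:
F(n) = 1 - n/7 (F(n) = 1 + n*(-⅐) = 1 - n/7)
-6*F(-119) = -6*(1 - ⅐*(-119)) = -6*(1 + 17) = -6*18 = -108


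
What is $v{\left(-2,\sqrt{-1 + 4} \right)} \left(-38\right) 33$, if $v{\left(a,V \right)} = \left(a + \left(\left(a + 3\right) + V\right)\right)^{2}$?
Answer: $-5016 + 2508 \sqrt{3} \approx -672.02$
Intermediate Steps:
$v{\left(a,V \right)} = \left(3 + V + 2 a\right)^{2}$ ($v{\left(a,V \right)} = \left(a + \left(\left(3 + a\right) + V\right)\right)^{2} = \left(a + \left(3 + V + a\right)\right)^{2} = \left(3 + V + 2 a\right)^{2}$)
$v{\left(-2,\sqrt{-1 + 4} \right)} \left(-38\right) 33 = \left(3 + \sqrt{-1 + 4} + 2 \left(-2\right)\right)^{2} \left(-38\right) 33 = \left(3 + \sqrt{3} - 4\right)^{2} \left(-38\right) 33 = \left(-1 + \sqrt{3}\right)^{2} \left(-38\right) 33 = - 38 \left(-1 + \sqrt{3}\right)^{2} \cdot 33 = - 1254 \left(-1 + \sqrt{3}\right)^{2}$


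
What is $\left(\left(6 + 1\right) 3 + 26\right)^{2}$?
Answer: $2209$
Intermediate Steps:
$\left(\left(6 + 1\right) 3 + 26\right)^{2} = \left(7 \cdot 3 + 26\right)^{2} = \left(21 + 26\right)^{2} = 47^{2} = 2209$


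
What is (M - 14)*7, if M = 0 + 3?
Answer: -77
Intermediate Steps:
M = 3
(M - 14)*7 = (3 - 14)*7 = -11*7 = -77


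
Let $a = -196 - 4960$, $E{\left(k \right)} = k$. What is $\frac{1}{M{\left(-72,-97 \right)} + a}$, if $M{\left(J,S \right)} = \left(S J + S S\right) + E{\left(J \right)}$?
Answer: $\frac{1}{11165} \approx 8.9566 \cdot 10^{-5}$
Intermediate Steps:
$a = -5156$ ($a = -196 - 4960 = -5156$)
$M{\left(J,S \right)} = J + S^{2} + J S$ ($M{\left(J,S \right)} = \left(S J + S S\right) + J = \left(J S + S^{2}\right) + J = \left(S^{2} + J S\right) + J = J + S^{2} + J S$)
$\frac{1}{M{\left(-72,-97 \right)} + a} = \frac{1}{\left(-72 + \left(-97\right)^{2} - -6984\right) - 5156} = \frac{1}{\left(-72 + 9409 + 6984\right) - 5156} = \frac{1}{16321 - 5156} = \frac{1}{11165}$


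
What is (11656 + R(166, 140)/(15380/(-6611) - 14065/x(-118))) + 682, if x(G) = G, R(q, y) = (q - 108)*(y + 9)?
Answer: 1131583186666/91168875 ≈ 12412.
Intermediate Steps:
R(q, y) = (-108 + q)*(9 + y)
(11656 + R(166, 140)/(15380/(-6611) - 14065/x(-118))) + 682 = (11656 + (-972 - 108*140 + 9*166 + 166*140)/(15380/(-6611) - 14065/(-118))) + 682 = (11656 + (-972 - 15120 + 1494 + 23240)/(15380*(-1/6611) - 14065*(-1/118))) + 682 = (11656 + 8642/(-15380/6611 + 14065/118)) + 682 = (11656 + 8642/(91168875/780098)) + 682 = (11656 + 8642*(780098/91168875)) + 682 = (11656 + 6741606916/91168875) + 682 = 1069406013916/91168875 + 682 = 1131583186666/91168875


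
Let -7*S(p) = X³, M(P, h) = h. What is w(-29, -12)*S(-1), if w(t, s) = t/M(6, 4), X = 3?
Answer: 783/28 ≈ 27.964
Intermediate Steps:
S(p) = -27/7 (S(p) = -⅐*3³ = -⅐*27 = -27/7)
w(t, s) = t/4
w(-29, -12)*S(-1) = ((¼)*(-29))*(-27/7) = -29/4*(-27/7) = 783/28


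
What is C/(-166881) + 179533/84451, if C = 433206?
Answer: -2208011111/4697755777 ≈ -0.47001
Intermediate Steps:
C/(-166881) + 179533/84451 = 433206/(-166881) + 179533/84451 = 433206*(-1/166881) + 179533*(1/84451) = -144402/55627 + 179533/84451 = -2208011111/4697755777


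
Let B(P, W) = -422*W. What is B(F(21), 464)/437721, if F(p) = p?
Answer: -195808/437721 ≈ -0.44734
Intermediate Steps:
B(F(21), 464)/437721 = -422*464/437721 = -195808*1/437721 = -195808/437721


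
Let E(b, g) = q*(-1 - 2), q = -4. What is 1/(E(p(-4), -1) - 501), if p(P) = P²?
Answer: -1/489 ≈ -0.0020450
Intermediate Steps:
E(b, g) = 12 (E(b, g) = -4*(-1 - 2) = -4*(-3) = 12)
1/(E(p(-4), -1) - 501) = 1/(12 - 501) = 1/(-489) = -1/489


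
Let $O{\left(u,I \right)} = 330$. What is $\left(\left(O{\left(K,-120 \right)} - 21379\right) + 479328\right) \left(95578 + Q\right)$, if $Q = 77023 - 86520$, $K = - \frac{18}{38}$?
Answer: $39449114599$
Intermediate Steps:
$K = - \frac{9}{19}$ ($K = \left(-18\right) \frac{1}{38} = - \frac{9}{19} \approx -0.47368$)
$Q = -9497$
$\left(\left(O{\left(K,-120 \right)} - 21379\right) + 479328\right) \left(95578 + Q\right) = \left(\left(330 - 21379\right) + 479328\right) \left(95578 - 9497\right) = \left(\left(330 - 21379\right) + 479328\right) 86081 = \left(-21049 + 479328\right) 86081 = 458279 \cdot 86081 = 39449114599$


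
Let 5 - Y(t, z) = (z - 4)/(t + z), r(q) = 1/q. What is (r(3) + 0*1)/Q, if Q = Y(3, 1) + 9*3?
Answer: 4/393 ≈ 0.010178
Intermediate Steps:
Y(t, z) = 5 - (-4 + z)/(t + z) (Y(t, z) = 5 - (z - 4)/(t + z) = 5 - (-4 + z)/(t + z))
Q = 131/4 (Q = (4 + 4*1 + 5*3)/(3 + 1) + 9*3 = (4 + 4 + 15)/4 + 27 = (¼)*23 + 27 = 23/4 + 27 = 131/4 ≈ 32.750)
(r(3) + 0*1)/Q = (1/3 + 0*1)/(131/4) = (⅓ + 0)*(4/131) = (⅓)*(4/131) = 4/393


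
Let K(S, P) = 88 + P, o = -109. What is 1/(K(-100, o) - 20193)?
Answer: -1/20214 ≈ -4.9471e-5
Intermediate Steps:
1/(K(-100, o) - 20193) = 1/((88 - 109) - 20193) = 1/(-21 - 20193) = 1/(-20214) = -1/20214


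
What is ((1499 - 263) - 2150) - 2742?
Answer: -3656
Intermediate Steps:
((1499 - 263) - 2150) - 2742 = (1236 - 2150) - 2742 = -914 - 2742 = -3656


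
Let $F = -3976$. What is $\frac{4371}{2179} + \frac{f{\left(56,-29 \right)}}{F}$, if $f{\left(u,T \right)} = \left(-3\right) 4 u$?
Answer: $\frac{336489}{154709} \approx 2.175$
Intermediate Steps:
$f{\left(u,T \right)} = - 12 u$
$\frac{4371}{2179} + \frac{f{\left(56,-29 \right)}}{F} = \frac{4371}{2179} + \frac{\left(-12\right) 56}{-3976} = 4371 \cdot \frac{1}{2179} - - \frac{12}{71} = \frac{4371}{2179} + \frac{12}{71} = \frac{336489}{154709}$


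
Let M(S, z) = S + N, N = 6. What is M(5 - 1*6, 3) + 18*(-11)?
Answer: -193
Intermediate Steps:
M(S, z) = 6 + S (M(S, z) = S + 6 = 6 + S)
M(5 - 1*6, 3) + 18*(-11) = (6 + (5 - 1*6)) + 18*(-11) = (6 + (5 - 6)) - 198 = (6 - 1) - 198 = 5 - 198 = -193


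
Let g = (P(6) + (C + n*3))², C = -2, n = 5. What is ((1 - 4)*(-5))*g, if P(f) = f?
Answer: 5415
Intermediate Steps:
g = 361 (g = (6 + (-2 + 5*3))² = (6 + (-2 + 15))² = (6 + 13)² = 19² = 361)
((1 - 4)*(-5))*g = ((1 - 4)*(-5))*361 = -3*(-5)*361 = 15*361 = 5415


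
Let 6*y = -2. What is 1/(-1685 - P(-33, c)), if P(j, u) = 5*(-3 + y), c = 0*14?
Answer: -3/5005 ≈ -0.00059940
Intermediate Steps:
y = -⅓ (y = (⅙)*(-2) = -⅓ ≈ -0.33333)
c = 0
P(j, u) = -50/3 (P(j, u) = 5*(-3 - ⅓) = 5*(-10/3) = -50/3)
1/(-1685 - P(-33, c)) = 1/(-1685 - 1*(-50/3)) = 1/(-1685 + 50/3) = 1/(-5005/3) = -3/5005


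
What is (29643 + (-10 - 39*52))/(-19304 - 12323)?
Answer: -27605/31627 ≈ -0.87283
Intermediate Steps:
(29643 + (-10 - 39*52))/(-19304 - 12323) = (29643 + (-10 - 2028))/(-31627) = (29643 - 2038)*(-1/31627) = 27605*(-1/31627) = -27605/31627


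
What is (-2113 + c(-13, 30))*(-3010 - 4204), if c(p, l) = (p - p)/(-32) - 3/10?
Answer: 76226731/5 ≈ 1.5245e+7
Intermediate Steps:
c(p, l) = -3/10 (c(p, l) = 0*(-1/32) - 3*1/10 = 0 - 3/10 = -3/10)
(-2113 + c(-13, 30))*(-3010 - 4204) = (-2113 - 3/10)*(-3010 - 4204) = -21133/10*(-7214) = 76226731/5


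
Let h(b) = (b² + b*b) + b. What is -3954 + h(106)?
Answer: 18624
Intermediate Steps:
h(b) = b + 2*b² (h(b) = (b² + b²) + b = 2*b² + b = b + 2*b²)
-3954 + h(106) = -3954 + 106*(1 + 2*106) = -3954 + 106*(1 + 212) = -3954 + 106*213 = -3954 + 22578 = 18624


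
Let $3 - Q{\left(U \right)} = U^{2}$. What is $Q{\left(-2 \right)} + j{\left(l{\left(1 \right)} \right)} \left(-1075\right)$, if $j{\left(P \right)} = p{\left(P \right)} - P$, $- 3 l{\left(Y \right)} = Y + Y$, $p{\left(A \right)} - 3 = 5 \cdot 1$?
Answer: $- \frac{27953}{3} \approx -9317.7$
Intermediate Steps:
$p{\left(A \right)} = 8$ ($p{\left(A \right)} = 3 + 5 \cdot 1 = 3 + 5 = 8$)
$Q{\left(U \right)} = 3 - U^{2}$
$l{\left(Y \right)} = - \frac{2 Y}{3}$ ($l{\left(Y \right)} = - \frac{Y + Y}{3} = - \frac{2 Y}{3}$)
$j{\left(P \right)} = 8 - P$
$Q{\left(-2 \right)} + j{\left(l{\left(1 \right)} \right)} \left(-1075\right) = \left(3 - \left(-2\right)^{2}\right) + \left(8 - \left(- \frac{2}{3}\right) 1\right) \left(-1075\right) = \left(3 - 4\right) + \left(8 - - \frac{2}{3}\right) \left(-1075\right) = \left(3 - 4\right) + \left(8 + \frac{2}{3}\right) \left(-1075\right) = -1 + \frac{26}{3} \left(-1075\right) = -1 - \frac{27950}{3} = - \frac{27953}{3}$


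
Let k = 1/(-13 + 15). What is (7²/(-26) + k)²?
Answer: 324/169 ≈ 1.9172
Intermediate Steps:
k = ½ (k = 1/2 = ½ ≈ 0.50000)
(7²/(-26) + k)² = (7²/(-26) + ½)² = (49*(-1/26) + ½)² = (-49/26 + ½)² = (-18/13)² = 324/169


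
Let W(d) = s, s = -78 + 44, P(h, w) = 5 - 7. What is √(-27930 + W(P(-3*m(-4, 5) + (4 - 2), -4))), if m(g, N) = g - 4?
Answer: 2*I*√6991 ≈ 167.22*I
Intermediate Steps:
m(g, N) = -4 + g
P(h, w) = -2
s = -34
W(d) = -34
√(-27930 + W(P(-3*m(-4, 5) + (4 - 2), -4))) = √(-27930 - 34) = √(-27964) = 2*I*√6991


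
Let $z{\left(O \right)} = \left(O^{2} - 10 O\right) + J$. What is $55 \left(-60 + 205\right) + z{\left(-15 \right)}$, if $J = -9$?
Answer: $8341$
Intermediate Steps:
$z{\left(O \right)} = -9 + O^{2} - 10 O$ ($z{\left(O \right)} = \left(O^{2} - 10 O\right) - 9 = -9 + O^{2} - 10 O$)
$55 \left(-60 + 205\right) + z{\left(-15 \right)} = 55 \left(-60 + 205\right) - \left(-141 - 225\right) = 55 \cdot 145 + \left(-9 + 225 + 150\right) = 7975 + 366 = 8341$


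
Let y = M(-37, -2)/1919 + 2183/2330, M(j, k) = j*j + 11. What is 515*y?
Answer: 762671431/894254 ≈ 852.86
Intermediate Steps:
M(j, k) = 11 + j² (M(j, k) = j² + 11 = 11 + j²)
y = 7404577/4471270 (y = (11 + (-37)²)/1919 + 2183/2330 = (11 + 1369)*(1/1919) + 2183*(1/2330) = 1380*(1/1919) + 2183/2330 = 1380/1919 + 2183/2330 = 7404577/4471270 ≈ 1.6560)
515*y = 515*(7404577/4471270) = 762671431/894254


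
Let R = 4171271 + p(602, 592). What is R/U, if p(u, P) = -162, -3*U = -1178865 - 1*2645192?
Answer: 12513327/3824057 ≈ 3.2723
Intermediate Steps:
U = 3824057/3 (U = -(-1178865 - 1*2645192)/3 = -(-1178865 - 2645192)/3 = -1/3*(-3824057) = 3824057/3 ≈ 1.2747e+6)
R = 4171109 (R = 4171271 - 162 = 4171109)
R/U = 4171109/(3824057/3) = 4171109*(3/3824057) = 12513327/3824057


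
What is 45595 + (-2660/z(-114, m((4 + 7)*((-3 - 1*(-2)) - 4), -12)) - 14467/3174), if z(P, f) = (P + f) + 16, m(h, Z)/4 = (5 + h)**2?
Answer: 31148938891/683238 ≈ 45590.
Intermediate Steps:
m(h, Z) = 4*(5 + h)**2
z(P, f) = 16 + P + f
45595 + (-2660/z(-114, m((4 + 7)*((-3 - 1*(-2)) - 4), -12)) - 14467/3174) = 45595 + (-2660/(16 - 114 + 4*(5 + (4 + 7)*((-3 - 1*(-2)) - 4))**2) - 14467/3174) = 45595 + (-2660/(16 - 114 + 4*(5 + 11*((-3 + 2) - 4))**2) - 14467*1/3174) = 45595 + (-2660/(16 - 114 + 4*(5 + 11*(-1 - 4))**2) - 629/138) = 45595 + (-2660/(16 - 114 + 4*(5 + 11*(-5))**2) - 629/138) = 45595 + (-2660/(16 - 114 + 4*(5 - 55)**2) - 629/138) = 45595 + (-2660/(16 - 114 + 4*(-50)**2) - 629/138) = 45595 + (-2660/(16 - 114 + 4*2500) - 629/138) = 45595 + (-2660/(16 - 114 + 10000) - 629/138) = 45595 + (-2660/9902 - 629/138) = 45595 + (-2660*1/9902 - 629/138) = 45595 + (-1330/4951 - 629/138) = 45595 - 3297719/683238 = 31148938891/683238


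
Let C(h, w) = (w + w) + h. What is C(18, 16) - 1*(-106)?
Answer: 156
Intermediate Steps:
C(h, w) = h + 2*w (C(h, w) = 2*w + h = h + 2*w)
C(18, 16) - 1*(-106) = (18 + 2*16) - 1*(-106) = (18 + 32) + 106 = 50 + 106 = 156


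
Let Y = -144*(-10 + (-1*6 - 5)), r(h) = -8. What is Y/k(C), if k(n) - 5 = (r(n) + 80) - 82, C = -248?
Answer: -3024/5 ≈ -604.80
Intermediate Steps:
k(n) = -5 (k(n) = 5 + ((-8 + 80) - 82) = 5 + (72 - 82) = 5 - 10 = -5)
Y = 3024 (Y = -144*(-10 + (-6 - 5)) = -144*(-10 - 11) = -144*(-21) = 3024)
Y/k(C) = 3024/(-5) = 3024*(-⅕) = -3024/5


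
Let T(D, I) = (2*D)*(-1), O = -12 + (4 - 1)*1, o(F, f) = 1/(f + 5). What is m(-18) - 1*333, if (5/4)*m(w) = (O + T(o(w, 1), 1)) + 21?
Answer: -971/3 ≈ -323.67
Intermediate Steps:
o(F, f) = 1/(5 + f)
O = -9 (O = -12 + 3*1 = -12 + 3 = -9)
T(D, I) = -2*D
m(w) = 28/3 (m(w) = 4*((-9 - 2/(5 + 1)) + 21)/5 = 4*((-9 - 2/6) + 21)/5 = 4*((-9 - 2*⅙) + 21)/5 = 4*((-9 - ⅓) + 21)/5 = 4*(-28/3 + 21)/5 = (⅘)*(35/3) = 28/3)
m(-18) - 1*333 = 28/3 - 1*333 = 28/3 - 333 = -971/3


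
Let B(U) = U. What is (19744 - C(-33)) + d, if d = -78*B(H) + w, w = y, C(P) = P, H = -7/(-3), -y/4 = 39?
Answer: 19439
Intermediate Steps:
y = -156 (y = -4*39 = -156)
H = 7/3 (H = -7*(-1/3) = 7/3 ≈ 2.3333)
w = -156
d = -338 (d = -78*7/3 - 156 = -182 - 156 = -338)
(19744 - C(-33)) + d = (19744 - 1*(-33)) - 338 = (19744 + 33) - 338 = 19777 - 338 = 19439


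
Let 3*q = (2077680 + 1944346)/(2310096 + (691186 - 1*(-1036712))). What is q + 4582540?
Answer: 27756405548153/6056991 ≈ 4.5825e+6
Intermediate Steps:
q = 2011013/6056991 (q = ((2077680 + 1944346)/(2310096 + (691186 - 1*(-1036712))))/3 = (4022026/(2310096 + (691186 + 1036712)))/3 = (4022026/(2310096 + 1727898))/3 = (4022026/4037994)/3 = (4022026*(1/4037994))/3 = (1/3)*(2011013/2018997) = 2011013/6056991 ≈ 0.33202)
q + 4582540 = 2011013/6056991 + 4582540 = 27756405548153/6056991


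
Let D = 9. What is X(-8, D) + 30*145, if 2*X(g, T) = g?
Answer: 4346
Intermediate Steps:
X(g, T) = g/2
X(-8, D) + 30*145 = (½)*(-8) + 30*145 = -4 + 4350 = 4346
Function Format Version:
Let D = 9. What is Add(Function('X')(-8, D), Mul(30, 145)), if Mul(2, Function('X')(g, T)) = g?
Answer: 4346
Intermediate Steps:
Function('X')(g, T) = Mul(Rational(1, 2), g)
Add(Function('X')(-8, D), Mul(30, 145)) = Add(Mul(Rational(1, 2), -8), Mul(30, 145)) = Add(-4, 4350) = 4346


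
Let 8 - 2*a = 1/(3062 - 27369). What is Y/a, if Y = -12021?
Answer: -194796298/64819 ≈ -3005.2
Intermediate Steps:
a = 194457/48614 (a = 4 - 1/(2*(3062 - 27369)) = 4 - ½/(-24307) = 4 - ½*(-1/24307) = 4 + 1/48614 = 194457/48614 ≈ 4.0000)
Y/a = -12021/194457/48614 = -12021*48614/194457 = -194796298/64819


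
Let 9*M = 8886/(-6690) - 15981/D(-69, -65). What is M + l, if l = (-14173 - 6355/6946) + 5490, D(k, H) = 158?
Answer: -23940535833697/2753272845 ≈ -8695.3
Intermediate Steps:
M = -18052813/1585530 (M = (8886/(-6690) - 15981/158)/9 = (8886*(-1/6690) - 15981*1/158)/9 = (-1481/1115 - 15981/158)/9 = (1/9)*(-18052813/176170) = -18052813/1585530 ≈ -11.386)
l = -60318473/6946 (l = (-14173 - 6355*1/6946) + 5490 = (-14173 - 6355/6946) + 5490 = -98452013/6946 + 5490 = -60318473/6946 ≈ -8683.9)
M + l = -18052813/1585530 - 60318473/6946 = -23940535833697/2753272845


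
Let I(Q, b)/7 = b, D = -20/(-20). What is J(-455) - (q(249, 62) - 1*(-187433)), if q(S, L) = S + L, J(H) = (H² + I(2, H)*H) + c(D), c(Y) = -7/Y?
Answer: 1468449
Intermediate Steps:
D = 1 (D = -20*(-1/20) = 1)
I(Q, b) = 7*b
J(H) = -7 + 8*H² (J(H) = (H² + (7*H)*H) - 7/1 = (H² + 7*H²) - 7*1 = 8*H² - 7 = -7 + 8*H²)
q(S, L) = L + S
J(-455) - (q(249, 62) - 1*(-187433)) = (-7 + 8*(-455)²) - ((62 + 249) - 1*(-187433)) = (-7 + 8*207025) - (311 + 187433) = (-7 + 1656200) - 1*187744 = 1656193 - 187744 = 1468449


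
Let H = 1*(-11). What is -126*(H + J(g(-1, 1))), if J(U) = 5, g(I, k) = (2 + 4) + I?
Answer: 756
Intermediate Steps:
g(I, k) = 6 + I
H = -11
-126*(H + J(g(-1, 1))) = -126*(-11 + 5) = -126*(-6) = 756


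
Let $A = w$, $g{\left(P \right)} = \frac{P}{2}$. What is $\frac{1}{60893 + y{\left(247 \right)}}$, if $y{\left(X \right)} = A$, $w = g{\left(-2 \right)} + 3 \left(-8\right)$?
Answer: $\frac{1}{60868} \approx 1.6429 \cdot 10^{-5}$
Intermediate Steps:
$g{\left(P \right)} = \frac{P}{2}$ ($g{\left(P \right)} = P \frac{1}{2} = \frac{P}{2}$)
$w = -25$ ($w = \frac{1}{2} \left(-2\right) + 3 \left(-8\right) = -1 - 24 = -25$)
$A = -25$
$y{\left(X \right)} = -25$
$\frac{1}{60893 + y{\left(247 \right)}} = \frac{1}{60893 - 25} = \frac{1}{60868}$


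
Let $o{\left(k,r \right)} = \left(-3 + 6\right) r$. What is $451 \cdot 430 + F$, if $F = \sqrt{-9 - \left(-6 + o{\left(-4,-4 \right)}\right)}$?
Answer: $193933$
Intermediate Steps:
$o{\left(k,r \right)} = 3 r$
$F = 3$ ($F = \sqrt{-9 - \left(-6 + 3 \left(-4\right)\right)} = \sqrt{-9 + \left(6 - -12\right)} = \sqrt{-9 + \left(6 + 12\right)} = \sqrt{-9 + 18} = \sqrt{9} = 3$)
$451 \cdot 430 + F = 451 \cdot 430 + 3 = 193930 + 3 = 193933$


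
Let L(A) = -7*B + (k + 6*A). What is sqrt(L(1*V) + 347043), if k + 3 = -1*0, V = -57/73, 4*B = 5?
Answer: sqrt(7397218261)/146 ≈ 589.09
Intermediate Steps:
B = 5/4 (B = (1/4)*5 = 5/4 ≈ 1.2500)
V = -57/73 (V = -57*1/73 = -57/73 ≈ -0.78082)
k = -3 (k = -3 - 1*0 = -3 + 0 = -3)
L(A) = -47/4 + 6*A (L(A) = -7*5/4 + (-3 + 6*A) = -35/4 + (-3 + 6*A) = -47/4 + 6*A)
sqrt(L(1*V) + 347043) = sqrt((-47/4 + 6*(1*(-57/73))) + 347043) = sqrt((-47/4 + 6*(-57/73)) + 347043) = sqrt((-47/4 - 342/73) + 347043) = sqrt(-4799/292 + 347043) = sqrt(101331757/292) = sqrt(7397218261)/146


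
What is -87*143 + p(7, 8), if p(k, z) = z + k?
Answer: -12426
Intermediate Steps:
p(k, z) = k + z
-87*143 + p(7, 8) = -87*143 + (7 + 8) = -12441 + 15 = -12426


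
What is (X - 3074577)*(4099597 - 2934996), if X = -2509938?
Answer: -6503731753515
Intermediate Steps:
(X - 3074577)*(4099597 - 2934996) = (-2509938 - 3074577)*(4099597 - 2934996) = -5584515*1164601 = -6503731753515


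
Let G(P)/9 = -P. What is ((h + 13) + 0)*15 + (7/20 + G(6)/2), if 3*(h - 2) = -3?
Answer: 3667/20 ≈ 183.35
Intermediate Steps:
G(P) = -9*P (G(P) = 9*(-P) = -9*P)
h = 1 (h = 2 + (1/3)*(-3) = 2 - 1 = 1)
((h + 13) + 0)*15 + (7/20 + G(6)/2) = ((1 + 13) + 0)*15 + (7/20 - 9*6/2) = (14 + 0)*15 + (7*(1/20) - 54*1/2) = 14*15 + (7/20 - 27) = 210 - 533/20 = 3667/20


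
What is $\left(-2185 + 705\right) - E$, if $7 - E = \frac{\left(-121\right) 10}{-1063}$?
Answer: $- \frac{1579471}{1063} \approx -1485.9$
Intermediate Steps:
$E = \frac{6231}{1063}$ ($E = 7 - \frac{\left(-121\right) 10}{-1063} = 7 - \left(-1210\right) \left(- \frac{1}{1063}\right) = 7 - \frac{1210}{1063} = \frac{6231}{1063} \approx 5.8617$)
$\left(-2185 + 705\right) - E = \left(-2185 + 705\right) - \frac{6231}{1063} = -1480 - \frac{6231}{1063} = - \frac{1579471}{1063}$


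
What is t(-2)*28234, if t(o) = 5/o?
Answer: -70585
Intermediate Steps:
t(-2)*28234 = (5/(-2))*28234 = (5*(-½))*28234 = -5/2*28234 = -70585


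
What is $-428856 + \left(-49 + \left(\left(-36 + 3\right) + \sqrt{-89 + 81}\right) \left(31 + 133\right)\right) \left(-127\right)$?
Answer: $264691 - 41656 i \sqrt{2} \approx 2.6469 \cdot 10^{5} - 58911.0 i$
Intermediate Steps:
$-428856 + \left(-49 + \left(\left(-36 + 3\right) + \sqrt{-89 + 81}\right) \left(31 + 133\right)\right) \left(-127\right) = -428856 + \left(-49 + \left(-33 + \sqrt{-8}\right) 164\right) \left(-127\right) = -428856 + \left(-49 + \left(-33 + 2 i \sqrt{2}\right) 164\right) \left(-127\right) = -428856 + \left(-49 - \left(5412 - 328 i \sqrt{2}\right)\right) \left(-127\right) = -428856 + \left(-5461 + 328 i \sqrt{2}\right) \left(-127\right) = -428856 + \left(693547 - 41656 i \sqrt{2}\right) = 264691 - 41656 i \sqrt{2}$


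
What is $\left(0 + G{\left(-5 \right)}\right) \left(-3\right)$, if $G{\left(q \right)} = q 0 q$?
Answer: $0$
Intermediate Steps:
$G{\left(q \right)} = 0$ ($G{\left(q \right)} = 0 q = 0$)
$\left(0 + G{\left(-5 \right)}\right) \left(-3\right) = \left(0 + 0\right) \left(-3\right) = 0 \left(-3\right) = 0$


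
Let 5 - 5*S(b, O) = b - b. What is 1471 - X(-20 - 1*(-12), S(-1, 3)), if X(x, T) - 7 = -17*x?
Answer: 1328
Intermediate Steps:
S(b, O) = 1 (S(b, O) = 1 - (b - b)/5 = 1 - ⅕*0 = 1 + 0 = 1)
X(x, T) = 7 - 17*x
1471 - X(-20 - 1*(-12), S(-1, 3)) = 1471 - (7 - 17*(-20 - 1*(-12))) = 1471 - (7 - 17*(-20 + 12)) = 1471 - (7 - 17*(-8)) = 1471 - (7 + 136) = 1471 - 1*143 = 1471 - 143 = 1328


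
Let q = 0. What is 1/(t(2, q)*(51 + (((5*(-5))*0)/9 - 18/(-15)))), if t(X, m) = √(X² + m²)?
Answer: 5/522 ≈ 0.0095785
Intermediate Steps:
1/(t(2, q)*(51 + (((5*(-5))*0)/9 - 18/(-15)))) = 1/(√(2² + 0²)*(51 + (((5*(-5))*0)/9 - 18/(-15)))) = 1/(√(4 + 0)*(51 + (-25*0*(⅑) - 18*(-1/15)))) = 1/(√4*(51 + (0*(⅑) + 6/5))) = 1/(2*(51 + (0 + 6/5))) = 1/(2*(51 + 6/5)) = 1/(2*(261/5)) = 1/(522/5) = 5/522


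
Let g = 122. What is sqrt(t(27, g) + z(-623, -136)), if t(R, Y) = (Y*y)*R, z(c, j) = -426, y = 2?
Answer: sqrt(6162) ≈ 78.498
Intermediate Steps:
t(R, Y) = 2*R*Y (t(R, Y) = (Y*2)*R = (2*Y)*R = 2*R*Y)
sqrt(t(27, g) + z(-623, -136)) = sqrt(2*27*122 - 426) = sqrt(6588 - 426) = sqrt(6162)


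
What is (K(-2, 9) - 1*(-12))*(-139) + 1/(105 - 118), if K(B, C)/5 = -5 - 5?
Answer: 68665/13 ≈ 5281.9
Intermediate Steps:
K(B, C) = -50 (K(B, C) = 5*(-5 - 5) = 5*(-10) = -50)
(K(-2, 9) - 1*(-12))*(-139) + 1/(105 - 118) = (-50 - 1*(-12))*(-139) + 1/(105 - 118) = (-50 + 12)*(-139) + 1/(-13) = -38*(-139) - 1/13 = 5282 - 1/13 = 68665/13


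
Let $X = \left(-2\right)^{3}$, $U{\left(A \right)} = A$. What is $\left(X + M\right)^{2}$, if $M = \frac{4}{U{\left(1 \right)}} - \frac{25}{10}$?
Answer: $\frac{169}{4} \approx 42.25$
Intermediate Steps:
$X = -8$
$M = \frac{3}{2}$ ($M = \frac{4}{1} - \frac{25}{10} = 4 \cdot 1 - \frac{5}{2} = 4 - \frac{5}{2} = \frac{3}{2} \approx 1.5$)
$\left(X + M\right)^{2} = \left(-8 + \frac{3}{2}\right)^{2} = \left(- \frac{13}{2}\right)^{2} = \frac{169}{4}$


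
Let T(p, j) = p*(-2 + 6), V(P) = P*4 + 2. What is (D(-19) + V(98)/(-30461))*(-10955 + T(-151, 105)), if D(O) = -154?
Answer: 54227753892/30461 ≈ 1.7802e+6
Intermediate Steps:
V(P) = 2 + 4*P (V(P) = 4*P + 2 = 2 + 4*P)
T(p, j) = 4*p (T(p, j) = p*4 = 4*p)
(D(-19) + V(98)/(-30461))*(-10955 + T(-151, 105)) = (-154 + (2 + 4*98)/(-30461))*(-10955 + 4*(-151)) = (-154 + (2 + 392)*(-1/30461))*(-10955 - 604) = (-154 + 394*(-1/30461))*(-11559) = (-154 - 394/30461)*(-11559) = -4691388/30461*(-11559) = 54227753892/30461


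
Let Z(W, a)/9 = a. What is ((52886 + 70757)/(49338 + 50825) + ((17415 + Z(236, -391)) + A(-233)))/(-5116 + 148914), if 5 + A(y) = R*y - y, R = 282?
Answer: -5166484223/14403239074 ≈ -0.35870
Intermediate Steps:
Z(W, a) = 9*a
A(y) = -5 + 281*y (A(y) = -5 + (282*y - y) = -5 + 281*y)
((52886 + 70757)/(49338 + 50825) + ((17415 + Z(236, -391)) + A(-233)))/(-5116 + 148914) = ((52886 + 70757)/(49338 + 50825) + ((17415 + 9*(-391)) + (-5 + 281*(-233))))/(-5116 + 148914) = (123643/100163 + ((17415 - 3519) + (-5 - 65473)))/143798 = (123643*(1/100163) + (13896 - 65478))*(1/143798) = (123643/100163 - 51582)*(1/143798) = -5166484223/100163*1/143798 = -5166484223/14403239074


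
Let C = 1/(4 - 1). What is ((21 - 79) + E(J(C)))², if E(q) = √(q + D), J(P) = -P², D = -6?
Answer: (174 - I*√55)²/9 ≈ 3357.9 - 286.76*I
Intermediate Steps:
C = ⅓ (C = 1/3 = ⅓ ≈ 0.33333)
E(q) = √(-6 + q) (E(q) = √(q - 6) = √(-6 + q))
((21 - 79) + E(J(C)))² = ((21 - 79) + √(-6 - (⅓)²))² = (-58 + √(-6 - 1*⅑))² = (-58 + √(-6 - ⅑))² = (-58 + √(-55/9))² = (-58 + I*√55/3)²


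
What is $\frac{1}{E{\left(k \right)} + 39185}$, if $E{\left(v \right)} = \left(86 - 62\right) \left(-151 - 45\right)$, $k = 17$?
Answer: $\frac{1}{34481} \approx 2.9001 \cdot 10^{-5}$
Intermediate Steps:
$E{\left(v \right)} = -4704$ ($E{\left(v \right)} = 24 \left(-196\right) = -4704$)
$\frac{1}{E{\left(k \right)} + 39185} = \frac{1}{-4704 + 39185} = \frac{1}{34481}$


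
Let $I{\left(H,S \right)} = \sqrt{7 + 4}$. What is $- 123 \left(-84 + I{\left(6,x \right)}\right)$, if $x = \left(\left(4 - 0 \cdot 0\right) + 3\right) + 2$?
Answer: $10332 - 123 \sqrt{11} \approx 9924.1$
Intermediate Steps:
$x = 9$ ($x = \left(\left(4 - 0\right) + 3\right) + 2 = \left(\left(4 + 0\right) + 3\right) + 2 = \left(4 + 3\right) + 2 = 7 + 2 = 9$)
$I{\left(H,S \right)} = \sqrt{11}$
$- 123 \left(-84 + I{\left(6,x \right)}\right) = - 123 \left(-84 + \sqrt{11}\right) = 10332 - 123 \sqrt{11}$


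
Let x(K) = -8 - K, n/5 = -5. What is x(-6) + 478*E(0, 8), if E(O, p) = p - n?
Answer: 15772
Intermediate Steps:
n = -25 (n = 5*(-5) = -25)
E(O, p) = 25 + p (E(O, p) = p - 1*(-25) = p + 25 = 25 + p)
x(-6) + 478*E(0, 8) = (-8 - 1*(-6)) + 478*(25 + 8) = (-8 + 6) + 478*33 = -2 + 15774 = 15772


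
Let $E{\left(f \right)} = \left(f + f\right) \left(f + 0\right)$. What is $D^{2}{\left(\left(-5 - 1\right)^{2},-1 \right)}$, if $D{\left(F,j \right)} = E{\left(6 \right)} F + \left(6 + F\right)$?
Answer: $6937956$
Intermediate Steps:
$E{\left(f \right)} = 2 f^{2}$ ($E{\left(f \right)} = 2 f f = 2 f^{2}$)
$D{\left(F,j \right)} = 6 + 73 F$ ($D{\left(F,j \right)} = 2 \cdot 6^{2} F + \left(6 + F\right) = 2 \cdot 36 F + \left(6 + F\right) = 72 F + \left(6 + F\right) = 6 + 73 F$)
$D^{2}{\left(\left(-5 - 1\right)^{2},-1 \right)} = \left(6 + 73 \left(-5 - 1\right)^{2}\right)^{2} = \left(6 + 73 \left(-6\right)^{2}\right)^{2} = \left(6 + 73 \cdot 36\right)^{2} = \left(6 + 2628\right)^{2} = 2634^{2} = 6937956$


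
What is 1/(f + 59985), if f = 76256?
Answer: 1/136241 ≈ 7.3399e-6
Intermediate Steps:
1/(f + 59985) = 1/(76256 + 59985) = 1/136241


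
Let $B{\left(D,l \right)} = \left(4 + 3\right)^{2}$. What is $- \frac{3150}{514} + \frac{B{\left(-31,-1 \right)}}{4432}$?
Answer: $- \frac{6967807}{1139024} \approx -6.1173$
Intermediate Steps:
$B{\left(D,l \right)} = 49$ ($B{\left(D,l \right)} = 7^{2} = 49$)
$- \frac{3150}{514} + \frac{B{\left(-31,-1 \right)}}{4432} = - \frac{3150}{514} + \frac{49}{4432} = \left(-3150\right) \frac{1}{514} + 49 \cdot \frac{1}{4432} = - \frac{1575}{257} + \frac{49}{4432} = - \frac{6967807}{1139024}$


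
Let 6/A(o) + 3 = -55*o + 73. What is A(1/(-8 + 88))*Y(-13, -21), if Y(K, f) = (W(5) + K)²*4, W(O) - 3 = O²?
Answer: 86400/1109 ≈ 77.908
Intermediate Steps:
A(o) = 6/(70 - 55*o) (A(o) = 6/(-3 + (-55*o + 73)) = 6/(-3 + (73 - 55*o)) = 6/(70 - 55*o))
W(O) = 3 + O²
Y(K, f) = 4*(28 + K)² (Y(K, f) = ((3 + 5²) + K)²*4 = ((3 + 25) + K)²*4 = (28 + K)²*4 = 4*(28 + K)²)
A(1/(-8 + 88))*Y(-13, -21) = (-6/(-70 + 55/(-8 + 88)))*(4*(28 - 13)²) = (-6/(-70 + 55/80))*(4*15²) = (-6/(-70 + 55*(1/80)))*(4*225) = -6/(-70 + 11/16)*900 = -6/(-1109/16)*900 = -6*(-16/1109)*900 = (96/1109)*900 = 86400/1109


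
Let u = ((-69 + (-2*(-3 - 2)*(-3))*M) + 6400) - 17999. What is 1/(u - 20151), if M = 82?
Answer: -1/34279 ≈ -2.9172e-5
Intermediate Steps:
u = -14128 (u = ((-69 + (-2*(-3 - 2)*(-3))*82) + 6400) - 17999 = ((-69 + (-2*(-5)*(-3))*82) + 6400) - 17999 = ((-69 + (10*(-3))*82) + 6400) - 17999 = ((-69 - 30*82) + 6400) - 17999 = ((-69 - 2460) + 6400) - 17999 = (-2529 + 6400) - 17999 = 3871 - 17999 = -14128)
1/(u - 20151) = 1/(-14128 - 20151) = 1/(-34279) = -1/34279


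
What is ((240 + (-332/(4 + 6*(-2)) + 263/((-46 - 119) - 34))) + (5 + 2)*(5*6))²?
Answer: 38060498281/158404 ≈ 2.4027e+5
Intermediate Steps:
((240 + (-332/(4 + 6*(-2)) + 263/((-46 - 119) - 34))) + (5 + 2)*(5*6))² = ((240 + (-332/(4 - 12) + 263/(-165 - 34))) + 7*30)² = ((240 + (-332/(-8) + 263/(-199))) + 210)² = ((240 + (-332*(-⅛) + 263*(-1/199))) + 210)² = ((240 + (83/2 - 263/199)) + 210)² = ((240 + 15991/398) + 210)² = (111511/398 + 210)² = (195091/398)² = 38060498281/158404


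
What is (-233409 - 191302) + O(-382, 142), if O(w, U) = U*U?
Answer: -404547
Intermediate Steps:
O(w, U) = U**2
(-233409 - 191302) + O(-382, 142) = (-233409 - 191302) + 142**2 = -424711 + 20164 = -404547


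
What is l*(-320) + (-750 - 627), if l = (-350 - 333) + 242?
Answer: 139743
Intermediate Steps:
l = -441 (l = -683 + 242 = -441)
l*(-320) + (-750 - 627) = -441*(-320) + (-750 - 627) = 141120 - 1377 = 139743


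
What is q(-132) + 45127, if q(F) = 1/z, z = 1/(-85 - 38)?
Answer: 45004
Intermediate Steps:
z = -1/123 (z = 1/(-123) = -1/123 ≈ -0.0081301)
q(F) = -123 (q(F) = 1/(-1/123) = -123)
q(-132) + 45127 = -123 + 45127 = 45004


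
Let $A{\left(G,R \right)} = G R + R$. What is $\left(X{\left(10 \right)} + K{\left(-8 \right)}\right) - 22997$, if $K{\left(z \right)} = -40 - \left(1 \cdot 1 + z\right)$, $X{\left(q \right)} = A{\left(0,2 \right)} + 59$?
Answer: $-22969$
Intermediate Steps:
$A{\left(G,R \right)} = R + G R$
$X{\left(q \right)} = 61$ ($X{\left(q \right)} = 2 \left(1 + 0\right) + 59 = 2 \cdot 1 + 59 = 2 + 59 = 61$)
$K{\left(z \right)} = -41 - z$ ($K{\left(z \right)} = -40 - \left(1 + z\right) = -41 - z$)
$\left(X{\left(10 \right)} + K{\left(-8 \right)}\right) - 22997 = \left(61 - 33\right) - 22997 = 28 - 22997 = -22969$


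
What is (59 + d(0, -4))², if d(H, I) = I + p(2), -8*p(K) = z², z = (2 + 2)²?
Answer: 529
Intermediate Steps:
z = 16 (z = 4² = 16)
p(K) = -32 (p(K) = -⅛*16² = -⅛*256 = -32)
d(H, I) = -32 + I (d(H, I) = I - 32 = -32 + I)
(59 + d(0, -4))² = (59 + (-32 - 4))² = (59 - 36)² = 23² = 529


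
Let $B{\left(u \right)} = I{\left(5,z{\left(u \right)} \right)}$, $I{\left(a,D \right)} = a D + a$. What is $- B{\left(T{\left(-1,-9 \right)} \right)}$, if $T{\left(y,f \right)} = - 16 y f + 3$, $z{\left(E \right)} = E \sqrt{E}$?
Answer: $-5 + 705 i \sqrt{141} \approx -5.0 + 8371.4 i$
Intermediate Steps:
$z{\left(E \right)} = E^{\frac{3}{2}}$
$T{\left(y,f \right)} = 3 - 16 f y$ ($T{\left(y,f \right)} = - 16 f y + 3 = 3 - 16 f y$)
$I{\left(a,D \right)} = a + D a$ ($I{\left(a,D \right)} = D a + a = a + D a$)
$B{\left(u \right)} = 5 + 5 u^{\frac{3}{2}}$ ($B{\left(u \right)} = 5 \left(1 + u^{\frac{3}{2}}\right) = 5 + 5 u^{\frac{3}{2}}$)
$- B{\left(T{\left(-1,-9 \right)} \right)} = - (5 + 5 \left(3 - \left(-144\right) \left(-1\right)\right)^{\frac{3}{2}}) = - (5 + 5 \left(3 - 144\right)^{\frac{3}{2}}) = - (5 + 5 \left(-141\right)^{\frac{3}{2}}) = - (5 + 5 \left(- 141 i \sqrt{141}\right)) = - (5 - 705 i \sqrt{141}) = -5 + 705 i \sqrt{141}$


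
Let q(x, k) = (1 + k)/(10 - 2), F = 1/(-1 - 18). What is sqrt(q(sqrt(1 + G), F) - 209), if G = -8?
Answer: 5*I*sqrt(12065)/38 ≈ 14.453*I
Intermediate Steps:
F = -1/19 (F = 1/(-19) = -1/19 ≈ -0.052632)
q(x, k) = 1/8 + k/8 (q(x, k) = (1 + k)/8 = (1 + k)*(1/8) = 1/8 + k/8)
sqrt(q(sqrt(1 + G), F) - 209) = sqrt((1/8 + (1/8)*(-1/19)) - 209) = sqrt((1/8 - 1/152) - 209) = sqrt(9/76 - 209) = sqrt(-15875/76) = 5*I*sqrt(12065)/38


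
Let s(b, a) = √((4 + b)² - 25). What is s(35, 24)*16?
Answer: 32*√374 ≈ 618.85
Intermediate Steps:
s(b, a) = √(-25 + (4 + b)²)
s(35, 24)*16 = √(-25 + (4 + 35)²)*16 = √(-25 + 39²)*16 = √(-25 + 1521)*16 = √1496*16 = (2*√374)*16 = 32*√374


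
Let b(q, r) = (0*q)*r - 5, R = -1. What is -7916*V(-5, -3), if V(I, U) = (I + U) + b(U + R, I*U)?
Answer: 102908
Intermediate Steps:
b(q, r) = -5 (b(q, r) = 0*r - 5 = 0 - 5 = -5)
V(I, U) = -5 + I + U (V(I, U) = (I + U) - 5 = -5 + I + U)
-7916*V(-5, -3) = -7916*(-5 - 5 - 3) = -7916*(-13) = 102908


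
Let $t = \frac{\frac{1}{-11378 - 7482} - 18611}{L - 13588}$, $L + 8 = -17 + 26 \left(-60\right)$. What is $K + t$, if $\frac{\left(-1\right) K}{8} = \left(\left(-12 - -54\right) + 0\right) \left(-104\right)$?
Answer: $\frac{10000023187781}{286162780} \approx 34945.0$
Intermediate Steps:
$L = -1585$ ($L = -8 + \left(-17 + 26 \left(-60\right)\right) = -8 - 1577 = -1585$)
$t = \frac{351003461}{286162780}$ ($t = \frac{\frac{1}{-11378 - 7482} - 18611}{-1585 - 13588} = \frac{\frac{1}{-18860} - 18611}{-15173} = \left(- \frac{1}{18860} - 18611\right) \left(- \frac{1}{15173}\right) = \left(- \frac{351003461}{18860}\right) \left(- \frac{1}{15173}\right) = \frac{351003461}{286162780} \approx 1.2266$)
$K = 34944$ ($K = - 8 \left(\left(-12 - -54\right) + 0\right) \left(-104\right) = - 8 \left(\left(-12 + 54\right) + 0\right) \left(-104\right) = - 8 \left(42 + 0\right) \left(-104\right) = - 8 \cdot 42 \left(-104\right) = \left(-8\right) \left(-4368\right) = 34944$)
$K + t = 34944 + \frac{351003461}{286162780} = \frac{10000023187781}{286162780}$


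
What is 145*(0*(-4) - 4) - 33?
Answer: -613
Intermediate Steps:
145*(0*(-4) - 4) - 33 = 145*(0 - 4) - 33 = 145*(-4) - 33 = -580 - 33 = -613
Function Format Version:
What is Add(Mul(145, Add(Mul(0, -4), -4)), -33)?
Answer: -613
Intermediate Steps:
Add(Mul(145, Add(Mul(0, -4), -4)), -33) = Add(Mul(145, Add(0, -4)), -33) = Add(Mul(145, -4), -33) = Add(-580, -33) = -613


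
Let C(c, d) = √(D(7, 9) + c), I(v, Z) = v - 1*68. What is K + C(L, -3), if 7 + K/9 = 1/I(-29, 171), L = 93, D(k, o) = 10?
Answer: -6120/97 + √103 ≈ -52.944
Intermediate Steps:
I(v, Z) = -68 + v (I(v, Z) = v - 68 = -68 + v)
C(c, d) = √(10 + c)
K = -6120/97 (K = -63 + 9/(-68 - 29) = -63 + 9/(-97) = -63 + 9*(-1/97) = -63 - 9/97 = -6120/97 ≈ -63.093)
K + C(L, -3) = -6120/97 + √(10 + 93) = -6120/97 + √103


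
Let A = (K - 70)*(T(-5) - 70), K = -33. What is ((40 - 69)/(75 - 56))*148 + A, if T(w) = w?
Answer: 142483/19 ≈ 7499.1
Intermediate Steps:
A = 7725 (A = (-33 - 70)*(-5 - 70) = -103*(-75) = 7725)
((40 - 69)/(75 - 56))*148 + A = ((40 - 69)/(75 - 56))*148 + 7725 = -29/19*148 + 7725 = -4292/19 + 7725 = 142483/19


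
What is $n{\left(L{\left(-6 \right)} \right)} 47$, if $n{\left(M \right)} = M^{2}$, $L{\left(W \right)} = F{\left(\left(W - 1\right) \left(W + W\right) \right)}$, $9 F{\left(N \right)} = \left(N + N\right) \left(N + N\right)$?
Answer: $462221312$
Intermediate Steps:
$F{\left(N \right)} = \frac{4 N^{2}}{9}$ ($F{\left(N \right)} = \frac{\left(N + N\right) \left(N + N\right)}{9} = \frac{2 N 2 N}{9} = \frac{4 N^{2}}{9}$)
$L{\left(W \right)} = \frac{16 W^{2} \left(-1 + W\right)^{2}}{9}$ ($L{\left(W \right)} = \frac{4 \left(\left(W - 1\right) \left(W + W\right)\right)^{2}}{9} = \frac{4 \left(\left(-1 + W\right) 2 W\right)^{2}}{9} = \frac{4 \left(2 W \left(-1 + W\right)\right)^{2}}{9} = \frac{4 \cdot 4 W^{2} \left(-1 + W\right)^{2}}{9} = \frac{16 W^{2} \left(-1 + W\right)^{2}}{9}$)
$n{\left(L{\left(-6 \right)} \right)} 47 = \left(\frac{16 \left(-6\right)^{2} \left(-1 - 6\right)^{2}}{9}\right)^{2} \cdot 47 = \left(\frac{16}{9} \cdot 36 \left(-7\right)^{2}\right)^{2} \cdot 47 = \left(\frac{16}{9} \cdot 36 \cdot 49\right)^{2} \cdot 47 = 3136^{2} \cdot 47 = 9834496 \cdot 47 = 462221312$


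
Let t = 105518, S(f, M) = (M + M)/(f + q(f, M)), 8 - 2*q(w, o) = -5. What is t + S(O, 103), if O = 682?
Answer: 145298698/1377 ≈ 1.0552e+5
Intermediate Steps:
q(w, o) = 13/2 (q(w, o) = 4 - ½*(-5) = 4 + 5/2 = 13/2)
S(f, M) = 2*M/(13/2 + f) (S(f, M) = (M + M)/(f + 13/2) = (2*M)/(13/2 + f) = 2*M/(13/2 + f))
t + S(O, 103) = 105518 + 4*103/(13 + 2*682) = 105518 + 4*103/(13 + 1364) = 105518 + 4*103/1377 = 105518 + 4*103*(1/1377) = 105518 + 412/1377 = 145298698/1377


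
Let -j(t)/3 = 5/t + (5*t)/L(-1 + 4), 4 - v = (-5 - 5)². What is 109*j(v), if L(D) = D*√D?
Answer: 545/32 + 17440*√3 ≈ 30224.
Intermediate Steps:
L(D) = D^(3/2)
v = -96 (v = 4 - (-5 - 5)² = 4 - 1*(-10)² = 4 - 1*100 = 4 - 100 = -96)
j(t) = -15/t - 5*t*√3/3 (j(t) = -3*(5/t + (5*t)/((-1 + 4)^(3/2))) = -3*(5/t + (5*t)/(3^(3/2))) = -3*(5/t + (5*t)/((3*√3))) = -3*(5/t + (5*t)*(√3/9)) = -3*(5/t + 5*t*√3/9) = -15/t - 5*t*√3/3)
109*j(v) = 109*(-15/(-96) - 5/3*(-96)*√3) = 109*(-15*(-1/96) + 160*√3) = 109*(5/32 + 160*√3) = 545/32 + 17440*√3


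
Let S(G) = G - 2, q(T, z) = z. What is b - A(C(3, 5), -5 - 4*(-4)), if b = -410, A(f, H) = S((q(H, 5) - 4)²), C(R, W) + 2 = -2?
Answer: -409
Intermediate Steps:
C(R, W) = -4 (C(R, W) = -2 - 2 = -4)
S(G) = -2 + G
A(f, H) = -1 (A(f, H) = -2 + (5 - 4)² = -2 + 1² = -2 + 1 = -1)
b - A(C(3, 5), -5 - 4*(-4)) = -410 - 1*(-1) = -410 + 1 = -409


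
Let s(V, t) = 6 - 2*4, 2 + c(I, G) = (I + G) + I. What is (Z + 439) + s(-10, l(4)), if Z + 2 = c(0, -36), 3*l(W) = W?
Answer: 397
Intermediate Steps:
c(I, G) = -2 + G + 2*I (c(I, G) = -2 + ((I + G) + I) = -2 + ((G + I) + I) = -2 + (G + 2*I) = -2 + G + 2*I)
l(W) = W/3
Z = -40 (Z = -2 + (-2 - 36 + 2*0) = -2 + (-2 - 36 + 0) = -2 - 38 = -40)
s(V, t) = -2 (s(V, t) = 6 - 8 = -2)
(Z + 439) + s(-10, l(4)) = (-40 + 439) - 2 = 399 - 2 = 397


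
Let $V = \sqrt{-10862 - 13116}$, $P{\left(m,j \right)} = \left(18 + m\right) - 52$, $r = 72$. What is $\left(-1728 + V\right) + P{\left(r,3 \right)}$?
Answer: $-1690 + i \sqrt{23978} \approx -1690.0 + 154.85 i$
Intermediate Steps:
$P{\left(m,j \right)} = -34 + m$
$V = i \sqrt{23978}$ ($V = \sqrt{-23978} = i \sqrt{23978} \approx 154.85 i$)
$\left(-1728 + V\right) + P{\left(r,3 \right)} = \left(-1728 + i \sqrt{23978}\right) + \left(-34 + 72\right) = \left(-1728 + i \sqrt{23978}\right) + 38 = -1690 + i \sqrt{23978}$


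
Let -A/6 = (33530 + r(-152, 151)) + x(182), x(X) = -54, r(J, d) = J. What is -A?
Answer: 199944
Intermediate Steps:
A = -199944 (A = -6*((33530 - 152) - 54) = -6*(33378 - 54) = -6*33324 = -199944)
-A = -1*(-199944) = 199944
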